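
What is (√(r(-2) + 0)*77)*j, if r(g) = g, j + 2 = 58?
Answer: 4312*I*√2 ≈ 6098.1*I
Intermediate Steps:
j = 56 (j = -2 + 58 = 56)
(√(r(-2) + 0)*77)*j = (√(-2 + 0)*77)*56 = (√(-2)*77)*56 = ((I*√2)*77)*56 = (77*I*√2)*56 = 4312*I*√2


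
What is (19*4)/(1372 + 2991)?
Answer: 76/4363 ≈ 0.017419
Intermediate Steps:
(19*4)/(1372 + 2991) = 76/4363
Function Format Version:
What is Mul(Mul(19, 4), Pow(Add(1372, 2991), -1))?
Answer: Rational(76, 4363) ≈ 0.017419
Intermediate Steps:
Mul(Mul(19, 4), Pow(Add(1372, 2991), -1)) = Mul(76, Pow(4363, -1)) = Mul(76, Rational(1, 4363)) = Rational(76, 4363)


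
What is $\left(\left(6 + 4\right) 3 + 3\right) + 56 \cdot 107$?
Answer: $6025$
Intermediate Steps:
$\left(\left(6 + 4\right) 3 + 3\right) + 56 \cdot 107 = \left(10 \cdot 3 + 3\right) + 5992 = \left(30 + 3\right) + 5992 = 33 + 5992 = 6025$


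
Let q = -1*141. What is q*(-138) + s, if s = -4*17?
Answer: 19390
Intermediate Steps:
q = -141
s = -68
q*(-138) + s = -141*(-138) - 68 = 19458 - 68 = 19390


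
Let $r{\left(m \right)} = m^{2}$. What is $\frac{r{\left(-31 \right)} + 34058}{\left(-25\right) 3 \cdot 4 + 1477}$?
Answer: $\frac{35019}{1177} \approx 29.753$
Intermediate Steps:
$\frac{r{\left(-31 \right)} + 34058}{\left(-25\right) 3 \cdot 4 + 1477} = \frac{\left(-31\right)^{2} + 34058}{\left(-25\right) 3 \cdot 4 + 1477} = \frac{961 + 34058}{\left(-75\right) 4 + 1477} = \frac{35019}{-300 + 1477} = \frac{35019}{1177}$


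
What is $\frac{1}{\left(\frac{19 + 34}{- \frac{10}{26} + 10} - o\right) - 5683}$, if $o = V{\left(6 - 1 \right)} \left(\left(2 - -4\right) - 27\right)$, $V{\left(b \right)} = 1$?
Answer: $- \frac{125}{707061} \approx -0.00017679$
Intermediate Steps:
$o = -21$ ($o = 1 \left(\left(2 - -4\right) - 27\right) = 1 \left(\left(2 + 4\right) - 27\right) = 1 \left(6 - 27\right) = 1 \left(-21\right) = -21$)
$\frac{1}{\left(\frac{19 + 34}{- \frac{10}{26} + 10} - o\right) - 5683} = \frac{1}{\left(\frac{19 + 34}{- \frac{10}{26} + 10} - -21\right) - 5683} = \frac{1}{\left(\frac{53}{\left(-10\right) \frac{1}{26} + 10} + 21\right) - 5683} = \frac{1}{\left(\frac{53}{- \frac{5}{13} + 10} + 21\right) - 5683} = \frac{1}{\left(\frac{53}{\frac{125}{13}} + 21\right) - 5683} = \frac{1}{\left(53 \cdot \frac{13}{125} + 21\right) - 5683} = \frac{1}{\left(\frac{689}{125} + 21\right) - 5683} = \frac{1}{\frac{3314}{125} - 5683} = \frac{1}{- \frac{707061}{125}} = - \frac{125}{707061}$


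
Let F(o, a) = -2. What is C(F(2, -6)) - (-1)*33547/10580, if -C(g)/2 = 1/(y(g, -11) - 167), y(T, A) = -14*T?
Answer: 4684193/1470620 ≈ 3.1852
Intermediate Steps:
C(g) = -2/(-167 - 14*g) (C(g) = -2/(-14*g - 167) = -2/(-167 - 14*g))
C(F(2, -6)) - (-1)*33547/10580 = 2/(167 + 14*(-2)) - (-1)*33547/10580 = 2/(167 - 28) - (-1)*33547*(1/10580) = 2/139 - (-1)*33547/10580 = 2*(1/139) - 1*(-33547/10580) = 2/139 + 33547/10580 = 4684193/1470620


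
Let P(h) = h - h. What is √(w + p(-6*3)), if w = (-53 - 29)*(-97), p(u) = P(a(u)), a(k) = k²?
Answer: √7954 ≈ 89.185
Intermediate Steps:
P(h) = 0
p(u) = 0
w = 7954 (w = -82*(-97) = 7954)
√(w + p(-6*3)) = √(7954 + 0) = √7954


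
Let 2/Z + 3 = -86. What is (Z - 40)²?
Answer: 12687844/7921 ≈ 1601.8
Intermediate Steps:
Z = -2/89 (Z = 2/(-3 - 86) = 2/(-89) = 2*(-1/89) = -2/89 ≈ -0.022472)
(Z - 40)² = (-2/89 - 40)² = (-3562/89)² = 12687844/7921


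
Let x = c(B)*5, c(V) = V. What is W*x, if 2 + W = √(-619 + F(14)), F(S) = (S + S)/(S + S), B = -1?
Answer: 10 - 5*I*√618 ≈ 10.0 - 124.3*I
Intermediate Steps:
F(S) = 1 (F(S) = (2*S)/((2*S)) = (2*S)*(1/(2*S)) = 1)
x = -5 (x = -1*5 = -5)
W = -2 + I*√618 (W = -2 + √(-619 + 1) = -2 + √(-618) = -2 + I*√618 ≈ -2.0 + 24.86*I)
W*x = (-2 + I*√618)*(-5) = 10 - 5*I*√618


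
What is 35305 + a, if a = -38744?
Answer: -3439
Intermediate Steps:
35305 + a = 35305 - 38744 = -3439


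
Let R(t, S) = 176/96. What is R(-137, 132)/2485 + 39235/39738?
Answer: 48785914/49374465 ≈ 0.98808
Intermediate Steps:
R(t, S) = 11/6 (R(t, S) = 176*(1/96) = 11/6)
R(-137, 132)/2485 + 39235/39738 = (11/6)/2485 + 39235/39738 = (11/6)*(1/2485) + 39235*(1/39738) = 11/14910 + 39235/39738 = 48785914/49374465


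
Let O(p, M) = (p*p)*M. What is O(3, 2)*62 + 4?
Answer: 1120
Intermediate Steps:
O(p, M) = M*p² (O(p, M) = p²*M = M*p²)
O(3, 2)*62 + 4 = (2*3²)*62 + 4 = (2*9)*62 + 4 = 18*62 + 4 = 1116 + 4 = 1120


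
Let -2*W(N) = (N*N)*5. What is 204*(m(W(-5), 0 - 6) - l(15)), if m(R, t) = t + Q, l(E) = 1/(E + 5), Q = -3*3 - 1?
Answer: -16371/5 ≈ -3274.2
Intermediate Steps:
Q = -10 (Q = -9 - 1 = -10)
l(E) = 1/(5 + E)
W(N) = -5*N²/2 (W(N) = -N*N*5/2 = -N²*5/2 = -5*N²/2)
m(R, t) = -10 + t (m(R, t) = t - 10 = -10 + t)
204*(m(W(-5), 0 - 6) - l(15)) = 204*((-10 + (0 - 6)) - 1/(5 + 15)) = 204*((-10 - 6) - 1/20) = 204*(-16 - 1*1/20) = 204*(-16 - 1/20) = 204*(-321/20) = -16371/5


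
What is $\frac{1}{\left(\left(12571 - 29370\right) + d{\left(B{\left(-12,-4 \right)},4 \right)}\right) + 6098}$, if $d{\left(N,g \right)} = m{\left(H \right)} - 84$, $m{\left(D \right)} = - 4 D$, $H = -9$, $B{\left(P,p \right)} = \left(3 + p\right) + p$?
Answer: $- \frac{1}{10749} \approx -9.3032 \cdot 10^{-5}$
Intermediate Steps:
$B{\left(P,p \right)} = 3 + 2 p$
$d{\left(N,g \right)} = -48$ ($d{\left(N,g \right)} = \left(-4\right) \left(-9\right) - 84 = 36 - 84 = -48$)
$\frac{1}{\left(\left(12571 - 29370\right) + d{\left(B{\left(-12,-4 \right)},4 \right)}\right) + 6098} = \frac{1}{\left(\left(12571 - 29370\right) - 48\right) + 6098} = \frac{1}{\left(-16799 - 48\right) + 6098} = \frac{1}{-16847 + 6098} = \frac{1}{-10749} = - \frac{1}{10749}$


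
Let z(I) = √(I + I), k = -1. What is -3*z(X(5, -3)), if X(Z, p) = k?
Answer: -3*I*√2 ≈ -4.2426*I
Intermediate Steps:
X(Z, p) = -1
z(I) = √2*√I (z(I) = √(2*I) = √2*√I)
-3*z(X(5, -3)) = -3*√2*√(-1) = -3*√2*I = -3*I*√2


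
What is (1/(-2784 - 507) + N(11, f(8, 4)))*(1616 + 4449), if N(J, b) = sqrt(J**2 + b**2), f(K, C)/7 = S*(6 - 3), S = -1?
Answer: -6065/3291 + 6065*sqrt(562) ≈ 1.4378e+5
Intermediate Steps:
f(K, C) = -21 (f(K, C) = 7*(-(6 - 3)) = 7*(-1*3) = 7*(-3) = -21)
(1/(-2784 - 507) + N(11, f(8, 4)))*(1616 + 4449) = (1/(-2784 - 507) + sqrt(11**2 + (-21)**2))*(1616 + 4449) = (1/(-3291) + sqrt(121 + 441))*6065 = (-1/3291 + sqrt(562))*6065 = -6065/3291 + 6065*sqrt(562)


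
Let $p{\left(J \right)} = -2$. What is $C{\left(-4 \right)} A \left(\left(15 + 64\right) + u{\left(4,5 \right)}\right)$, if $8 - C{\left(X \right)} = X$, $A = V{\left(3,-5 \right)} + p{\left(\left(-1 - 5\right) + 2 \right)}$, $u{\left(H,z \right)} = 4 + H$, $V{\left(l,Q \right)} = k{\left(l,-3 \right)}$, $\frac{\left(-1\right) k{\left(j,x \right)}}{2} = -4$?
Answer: $6264$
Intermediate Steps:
$k{\left(j,x \right)} = 8$ ($k{\left(j,x \right)} = \left(-2\right) \left(-4\right) = 8$)
$V{\left(l,Q \right)} = 8$
$A = 6$ ($A = 8 - 2 = 6$)
$C{\left(X \right)} = 8 - X$
$C{\left(-4 \right)} A \left(\left(15 + 64\right) + u{\left(4,5 \right)}\right) = \left(8 - -4\right) 6 \left(\left(15 + 64\right) + \left(4 + 4\right)\right) = \left(8 + 4\right) 6 \left(79 + 8\right) = 12 \cdot 6 \cdot 87 = 72 \cdot 87 = 6264$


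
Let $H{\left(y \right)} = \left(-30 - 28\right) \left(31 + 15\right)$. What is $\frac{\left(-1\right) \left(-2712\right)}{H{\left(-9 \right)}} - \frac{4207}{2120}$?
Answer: $- \frac{4243429}{1414040} \approx -3.0009$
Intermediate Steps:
$H{\left(y \right)} = -2668$ ($H{\left(y \right)} = \left(-58\right) 46 = -2668$)
$\frac{\left(-1\right) \left(-2712\right)}{H{\left(-9 \right)}} - \frac{4207}{2120} = \frac{\left(-1\right) \left(-2712\right)}{-2668} - \frac{4207}{2120} = 2712 \left(- \frac{1}{2668}\right) - \frac{4207}{2120} = - \frac{678}{667} - \frac{4207}{2120} = - \frac{4243429}{1414040}$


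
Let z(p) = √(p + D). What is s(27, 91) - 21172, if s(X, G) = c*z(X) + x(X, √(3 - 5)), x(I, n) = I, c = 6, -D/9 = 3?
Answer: -21145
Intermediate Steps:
D = -27 (D = -9*3 = -27)
z(p) = √(-27 + p) (z(p) = √(p - 27) = √(-27 + p))
s(X, G) = X + 6*√(-27 + X) (s(X, G) = 6*√(-27 + X) + X = X + 6*√(-27 + X))
s(27, 91) - 21172 = (27 + 6*√(-27 + 27)) - 21172 = (27 + 6*√0) - 21172 = (27 + 6*0) - 21172 = (27 + 0) - 21172 = 27 - 21172 = -21145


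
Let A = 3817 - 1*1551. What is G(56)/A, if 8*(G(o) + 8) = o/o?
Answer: -63/18128 ≈ -0.0034753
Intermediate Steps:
G(o) = -63/8 (G(o) = -8 + (o/o)/8 = -8 + (⅛)*1 = -8 + ⅛ = -63/8)
A = 2266 (A = 3817 - 1551 = 2266)
G(56)/A = -63/8/2266 = -63/8*1/2266 = -63/18128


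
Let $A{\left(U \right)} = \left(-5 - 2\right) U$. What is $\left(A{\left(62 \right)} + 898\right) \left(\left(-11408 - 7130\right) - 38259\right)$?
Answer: $-26353808$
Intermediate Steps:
$A{\left(U \right)} = - 7 U$
$\left(A{\left(62 \right)} + 898\right) \left(\left(-11408 - 7130\right) - 38259\right) = \left(\left(-7\right) 62 + 898\right) \left(\left(-11408 - 7130\right) - 38259\right) = \left(-434 + 898\right) \left(-18538 - 38259\right) = 464 \left(-56797\right) = -26353808$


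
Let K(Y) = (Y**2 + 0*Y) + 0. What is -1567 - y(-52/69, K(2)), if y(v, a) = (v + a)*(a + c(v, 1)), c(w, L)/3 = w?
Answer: -2495789/1587 ≈ -1572.6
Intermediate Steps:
K(Y) = Y**2 (K(Y) = (Y**2 + 0) + 0 = Y**2 + 0 = Y**2)
c(w, L) = 3*w
y(v, a) = (a + v)*(a + 3*v) (y(v, a) = (v + a)*(a + 3*v) = (a + v)*(a + 3*v))
-1567 - y(-52/69, K(2)) = -1567 - ((2**2)**2 + 3*(-52/69)**2 + 4*2**2*(-52/69)) = -1567 - (4**2 + 3*(-52*1/69)**2 + 4*4*(-52*1/69)) = -1567 - (16 + 3*(-52/69)**2 + 4*4*(-52/69)) = -1567 - (16 + 3*(2704/4761) - 832/69) = -1567 - (16 + 2704/1587 - 832/69) = -1567 - 1*8960/1587 = -1567 - 8960/1587 = -2495789/1587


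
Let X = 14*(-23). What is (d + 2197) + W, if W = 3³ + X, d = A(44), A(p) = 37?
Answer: 1939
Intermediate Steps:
d = 37
X = -322
W = -295 (W = 3³ - 322 = 27 - 322 = -295)
(d + 2197) + W = (37 + 2197) - 295 = 2234 - 295 = 1939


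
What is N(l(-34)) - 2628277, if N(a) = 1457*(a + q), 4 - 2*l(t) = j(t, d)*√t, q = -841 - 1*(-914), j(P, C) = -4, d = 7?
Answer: -2519002 + 2914*I*√34 ≈ -2.519e+6 + 16991.0*I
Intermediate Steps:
q = 73 (q = -841 + 914 = 73)
l(t) = 2 + 2*√t (l(t) = 2 - (-2)*√t = 2 + 2*√t)
N(a) = 106361 + 1457*a (N(a) = 1457*(a + 73) = 1457*(73 + a) = 106361 + 1457*a)
N(l(-34)) - 2628277 = (106361 + 1457*(2 + 2*√(-34))) - 2628277 = (106361 + 1457*(2 + 2*(I*√34))) - 2628277 = (106361 + 1457*(2 + 2*I*√34)) - 2628277 = (106361 + (2914 + 2914*I*√34)) - 2628277 = (109275 + 2914*I*√34) - 2628277 = -2519002 + 2914*I*√34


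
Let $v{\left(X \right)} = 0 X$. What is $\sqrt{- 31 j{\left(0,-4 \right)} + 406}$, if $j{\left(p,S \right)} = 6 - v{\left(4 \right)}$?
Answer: $2 \sqrt{55} \approx 14.832$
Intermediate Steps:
$v{\left(X \right)} = 0$
$j{\left(p,S \right)} = 6$ ($j{\left(p,S \right)} = 6 - 0 = 6 + 0 = 6$)
$\sqrt{- 31 j{\left(0,-4 \right)} + 406} = \sqrt{\left(-31\right) 6 + 406} = \sqrt{-186 + 406} = \sqrt{220} = 2 \sqrt{55}$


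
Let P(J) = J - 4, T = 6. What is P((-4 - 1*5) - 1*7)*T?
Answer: -120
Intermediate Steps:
P(J) = -4 + J
P((-4 - 1*5) - 1*7)*T = (-4 + ((-4 - 1*5) - 1*7))*6 = (-4 + ((-4 - 5) - 7))*6 = (-4 + (-9 - 7))*6 = (-4 - 16)*6 = -20*6 = -120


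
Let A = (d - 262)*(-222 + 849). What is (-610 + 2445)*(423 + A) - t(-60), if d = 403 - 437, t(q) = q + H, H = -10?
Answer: -339785045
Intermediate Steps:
t(q) = -10 + q (t(q) = q - 10 = -10 + q)
d = -34
A = -185592 (A = (-34 - 262)*(-222 + 849) = -296*627 = -185592)
(-610 + 2445)*(423 + A) - t(-60) = (-610 + 2445)*(423 - 185592) - (-10 - 60) = 1835*(-185169) - 1*(-70) = -339785115 + 70 = -339785045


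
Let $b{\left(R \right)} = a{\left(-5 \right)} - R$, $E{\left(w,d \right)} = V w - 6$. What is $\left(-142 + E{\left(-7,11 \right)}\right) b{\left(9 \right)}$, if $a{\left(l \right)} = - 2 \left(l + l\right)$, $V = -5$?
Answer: $-1243$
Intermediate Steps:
$a{\left(l \right)} = - 4 l$ ($a{\left(l \right)} = - 2 \cdot 2 l = - 4 l$)
$E{\left(w,d \right)} = -6 - 5 w$ ($E{\left(w,d \right)} = - 5 w - 6 = -6 - 5 w$)
$b{\left(R \right)} = 20 - R$ ($b{\left(R \right)} = \left(-4\right) \left(-5\right) - R = 20 - R$)
$\left(-142 + E{\left(-7,11 \right)}\right) b{\left(9 \right)} = \left(-142 - -29\right) \left(20 - 9\right) = \left(-142 + \left(-6 + 35\right)\right) \left(20 - 9\right) = \left(-142 + 29\right) 11 = \left(-113\right) 11 = -1243$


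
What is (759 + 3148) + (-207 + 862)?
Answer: 4562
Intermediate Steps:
(759 + 3148) + (-207 + 862) = 3907 + 655 = 4562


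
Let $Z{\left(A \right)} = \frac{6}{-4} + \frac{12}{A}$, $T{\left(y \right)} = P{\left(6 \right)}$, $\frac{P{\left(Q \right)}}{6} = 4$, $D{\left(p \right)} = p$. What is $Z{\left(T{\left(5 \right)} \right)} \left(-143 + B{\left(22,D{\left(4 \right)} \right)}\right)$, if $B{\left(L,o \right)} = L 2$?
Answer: $99$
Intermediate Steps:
$P{\left(Q \right)} = 24$ ($P{\left(Q \right)} = 6 \cdot 4 = 24$)
$T{\left(y \right)} = 24$
$Z{\left(A \right)} = - \frac{3}{2} + \frac{12}{A}$ ($Z{\left(A \right)} = 6 \left(- \frac{1}{4}\right) + \frac{12}{A} = - \frac{3}{2} + \frac{12}{A}$)
$B{\left(L,o \right)} = 2 L$
$Z{\left(T{\left(5 \right)} \right)} \left(-143 + B{\left(22,D{\left(4 \right)} \right)}\right) = \left(- \frac{3}{2} + \frac{12}{24}\right) \left(-143 + 2 \cdot 22\right) = \left(- \frac{3}{2} + 12 \cdot \frac{1}{24}\right) \left(-143 + 44\right) = \left(- \frac{3}{2} + \frac{1}{2}\right) \left(-99\right) = \left(-1\right) \left(-99\right) = 99$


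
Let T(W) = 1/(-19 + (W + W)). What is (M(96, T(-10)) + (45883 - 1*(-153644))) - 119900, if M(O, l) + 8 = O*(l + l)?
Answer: 1034983/13 ≈ 79614.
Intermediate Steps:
T(W) = 1/(-19 + 2*W)
M(O, l) = -8 + 2*O*l (M(O, l) = -8 + O*(l + l) = -8 + O*(2*l) = -8 + 2*O*l)
(M(96, T(-10)) + (45883 - 1*(-153644))) - 119900 = ((-8 + 2*96/(-19 + 2*(-10))) + (45883 - 1*(-153644))) - 119900 = ((-8 + 2*96/(-19 - 20)) + (45883 + 153644)) - 119900 = ((-8 + 2*96/(-39)) + 199527) - 119900 = ((-8 + 2*96*(-1/39)) + 199527) - 119900 = ((-8 - 64/13) + 199527) - 119900 = (-168/13 + 199527) - 119900 = 2593683/13 - 119900 = 1034983/13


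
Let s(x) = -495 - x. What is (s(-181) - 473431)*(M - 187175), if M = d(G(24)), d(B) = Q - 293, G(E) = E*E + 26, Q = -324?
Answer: 88965521040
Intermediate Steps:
G(E) = 26 + E**2 (G(E) = E**2 + 26 = 26 + E**2)
d(B) = -617 (d(B) = -324 - 293 = -617)
M = -617
(s(-181) - 473431)*(M - 187175) = ((-495 - 1*(-181)) - 473431)*(-617 - 187175) = ((-495 + 181) - 473431)*(-187792) = (-314 - 473431)*(-187792) = -473745*(-187792) = 88965521040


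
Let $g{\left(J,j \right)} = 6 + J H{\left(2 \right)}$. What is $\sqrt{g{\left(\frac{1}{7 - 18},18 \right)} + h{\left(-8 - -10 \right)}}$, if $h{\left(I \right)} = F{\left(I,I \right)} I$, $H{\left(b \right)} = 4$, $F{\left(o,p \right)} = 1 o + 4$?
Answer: $\frac{\sqrt{2134}}{11} \approx 4.1996$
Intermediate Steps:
$F{\left(o,p \right)} = 4 + o$ ($F{\left(o,p \right)} = o + 4 = 4 + o$)
$g{\left(J,j \right)} = 6 + 4 J$ ($g{\left(J,j \right)} = 6 + J 4 = 6 + 4 J$)
$h{\left(I \right)} = I \left(4 + I\right)$ ($h{\left(I \right)} = \left(4 + I\right) I = I \left(4 + I\right)$)
$\sqrt{g{\left(\frac{1}{7 - 18},18 \right)} + h{\left(-8 - -10 \right)}} = \sqrt{\left(6 + \frac{4}{7 - 18}\right) + \left(-8 - -10\right) \left(4 - -2\right)} = \sqrt{\left(6 + \frac{4}{-11}\right) + \left(-8 + 10\right) \left(4 + \left(-8 + 10\right)\right)} = \sqrt{\left(6 + 4 \left(- \frac{1}{11}\right)\right) + 2 \left(4 + 2\right)} = \sqrt{\left(6 - \frac{4}{11}\right) + 2 \cdot 6} = \sqrt{\frac{62}{11} + 12} = \sqrt{\frac{194}{11}} = \frac{\sqrt{2134}}{11}$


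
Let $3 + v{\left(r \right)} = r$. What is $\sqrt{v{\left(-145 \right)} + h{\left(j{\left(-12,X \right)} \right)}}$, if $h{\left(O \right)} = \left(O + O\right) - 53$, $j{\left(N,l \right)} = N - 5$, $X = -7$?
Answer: $i \sqrt{235} \approx 15.33 i$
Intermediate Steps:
$v{\left(r \right)} = -3 + r$
$j{\left(N,l \right)} = -5 + N$ ($j{\left(N,l \right)} = N - 5 = -5 + N$)
$h{\left(O \right)} = -53 + 2 O$ ($h{\left(O \right)} = 2 O - 53 = -53 + 2 O$)
$\sqrt{v{\left(-145 \right)} + h{\left(j{\left(-12,X \right)} \right)}} = \sqrt{\left(-3 - 145\right) - \left(53 - 2 \left(-5 - 12\right)\right)} = \sqrt{-148 + \left(-53 + 2 \left(-17\right)\right)} = \sqrt{-148 - 87} = \sqrt{-235} = i \sqrt{235}$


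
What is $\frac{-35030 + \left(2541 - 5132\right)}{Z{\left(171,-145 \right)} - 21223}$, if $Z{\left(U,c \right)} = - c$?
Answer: $\frac{37621}{21078} \approx 1.7848$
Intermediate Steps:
$\frac{-35030 + \left(2541 - 5132\right)}{Z{\left(171,-145 \right)} - 21223} = \frac{-35030 + \left(2541 - 5132\right)}{\left(-1\right) \left(-145\right) - 21223} = \frac{-35030 - 2591}{145 - 21223} = - \frac{37621}{-21078} = \left(-37621\right) \left(- \frac{1}{21078}\right) = \frac{37621}{21078}$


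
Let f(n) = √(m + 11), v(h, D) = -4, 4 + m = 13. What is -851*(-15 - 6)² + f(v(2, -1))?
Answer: -375291 + 2*√5 ≈ -3.7529e+5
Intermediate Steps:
m = 9 (m = -4 + 13 = 9)
f(n) = 2*√5 (f(n) = √(9 + 11) = √20 = 2*√5)
-851*(-15 - 6)² + f(v(2, -1)) = -851*(-15 - 6)² + 2*√5 = -851*(-21)² + 2*√5 = -851*441 + 2*√5 = -375291 + 2*√5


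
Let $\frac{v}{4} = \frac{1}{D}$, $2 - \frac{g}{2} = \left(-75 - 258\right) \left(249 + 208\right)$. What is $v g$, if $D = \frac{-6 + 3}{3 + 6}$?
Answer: $-3652392$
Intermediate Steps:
$D = - \frac{1}{3}$ ($D = - \frac{3}{9} = \left(-3\right) \frac{1}{9} = - \frac{1}{3} \approx -0.33333$)
$g = 304366$ ($g = 4 - 2 \left(-75 - 258\right) \left(249 + 208\right) = 4 - 2 \left(\left(-333\right) 457\right) = 4 - -304362 = 4 + 304362 = 304366$)
$v = -12$ ($v = \frac{4}{- \frac{1}{3}} = 4 \left(-3\right) = -12$)
$v g = \left(-12\right) 304366 = -3652392$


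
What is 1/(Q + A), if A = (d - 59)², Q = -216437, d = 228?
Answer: -1/187876 ≈ -5.3227e-6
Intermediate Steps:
A = 28561 (A = (228 - 59)² = 169² = 28561)
1/(Q + A) = 1/(-216437 + 28561) = 1/(-187876) = -1/187876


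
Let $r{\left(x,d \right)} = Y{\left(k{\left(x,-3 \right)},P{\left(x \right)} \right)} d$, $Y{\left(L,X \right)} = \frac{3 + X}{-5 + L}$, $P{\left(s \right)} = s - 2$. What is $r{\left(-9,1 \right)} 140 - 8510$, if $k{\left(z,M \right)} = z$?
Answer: $-8430$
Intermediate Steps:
$P{\left(s \right)} = -2 + s$
$Y{\left(L,X \right)} = \frac{3 + X}{-5 + L}$
$r{\left(x,d \right)} = \frac{d \left(1 + x\right)}{-5 + x}$ ($r{\left(x,d \right)} = \frac{3 + \left(-2 + x\right)}{-5 + x} d = \frac{1 + x}{-5 + x} d = \frac{d \left(1 + x\right)}{-5 + x}$)
$r{\left(-9,1 \right)} 140 - 8510 = 1 \frac{1}{-5 - 9} \left(1 - 9\right) 140 - 8510 = 1 \frac{1}{-14} \left(-8\right) 140 - 8510 = 1 \left(- \frac{1}{14}\right) \left(-8\right) 140 - 8510 = \frac{4}{7} \cdot 140 - 8510 = 80 - 8510 = -8430$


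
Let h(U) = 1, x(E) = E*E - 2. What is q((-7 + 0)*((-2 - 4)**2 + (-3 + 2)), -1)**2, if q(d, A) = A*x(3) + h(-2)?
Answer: 36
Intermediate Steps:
x(E) = -2 + E**2 (x(E) = E**2 - 2 = -2 + E**2)
q(d, A) = 1 + 7*A (q(d, A) = A*(-2 + 3**2) + 1 = A*(-2 + 9) + 1 = A*7 + 1 = 7*A + 1 = 1 + 7*A)
q((-7 + 0)*((-2 - 4)**2 + (-3 + 2)), -1)**2 = (1 + 7*(-1))**2 = (1 - 7)**2 = (-6)**2 = 36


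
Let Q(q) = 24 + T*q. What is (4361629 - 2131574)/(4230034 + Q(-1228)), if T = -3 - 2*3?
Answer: 446011/848222 ≈ 0.52582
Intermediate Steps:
T = -9 (T = -3 - 6 = -9)
Q(q) = 24 - 9*q
(4361629 - 2131574)/(4230034 + Q(-1228)) = (4361629 - 2131574)/(4230034 + (24 - 9*(-1228))) = 2230055/(4230034 + (24 + 11052)) = 2230055/(4230034 + 11076) = 2230055/4241110 = 2230055*(1/4241110) = 446011/848222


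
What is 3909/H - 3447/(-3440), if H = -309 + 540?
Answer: 4747739/264880 ≈ 17.924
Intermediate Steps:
H = 231
3909/H - 3447/(-3440) = 3909/231 - 3447/(-3440) = 3909*(1/231) - 3447*(-1/3440) = 1303/77 + 3447/3440 = 4747739/264880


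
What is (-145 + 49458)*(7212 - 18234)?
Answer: -543527886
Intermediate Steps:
(-145 + 49458)*(7212 - 18234) = 49313*(-11022) = -543527886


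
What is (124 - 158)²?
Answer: 1156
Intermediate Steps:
(124 - 158)² = (-34)² = 1156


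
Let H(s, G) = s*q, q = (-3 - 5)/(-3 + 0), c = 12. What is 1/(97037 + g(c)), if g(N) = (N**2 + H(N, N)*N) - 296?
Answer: 1/97269 ≈ 1.0281e-5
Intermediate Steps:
q = 8/3 (q = -8/(-3) = -8*(-1/3) = 8/3 ≈ 2.6667)
H(s, G) = 8*s/3 (H(s, G) = s*(8/3) = 8*s/3)
g(N) = -296 + 11*N**2/3 (g(N) = (N**2 + (8*N/3)*N) - 296 = (N**2 + 8*N**2/3) - 296 = 11*N**2/3 - 296 = -296 + 11*N**2/3)
1/(97037 + g(c)) = 1/(97037 + (-296 + (11/3)*12**2)) = 1/(97037 + (-296 + (11/3)*144)) = 1/(97037 + (-296 + 528)) = 1/(97037 + 232) = 1/97269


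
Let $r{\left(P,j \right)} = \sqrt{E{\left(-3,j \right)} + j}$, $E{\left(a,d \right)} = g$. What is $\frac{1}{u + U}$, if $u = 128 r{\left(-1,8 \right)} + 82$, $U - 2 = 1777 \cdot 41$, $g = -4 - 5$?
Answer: $\frac{72941}{5320405865} - \frac{128 i}{5320405865} \approx 1.371 \cdot 10^{-5} - 2.4058 \cdot 10^{-8} i$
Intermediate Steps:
$g = -9$ ($g = -4 - 5 = -9$)
$E{\left(a,d \right)} = -9$
$r{\left(P,j \right)} = \sqrt{-9 + j}$
$U = 72859$ ($U = 2 + 1777 \cdot 41 = 2 + 72857 = 72859$)
$u = 82 + 128 i$ ($u = 128 \sqrt{-9 + 8} + 82 = 128 \sqrt{-1} + 82 = 128 i + 82 = 82 + 128 i \approx 82.0 + 128.0 i$)
$\frac{1}{u + U} = \frac{1}{\left(82 + 128 i\right) + 72859} = \frac{1}{72941 + 128 i} = \frac{72941 - 128 i}{5320405865}$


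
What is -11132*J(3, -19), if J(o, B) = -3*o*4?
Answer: 400752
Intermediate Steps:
J(o, B) = -12*o
-11132*J(3, -19) = -(-133584)*3 = -11132*(-36) = 400752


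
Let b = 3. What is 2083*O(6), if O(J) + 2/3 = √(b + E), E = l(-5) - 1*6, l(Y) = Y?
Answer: -4166/3 + 4166*I*√2 ≈ -1388.7 + 5891.6*I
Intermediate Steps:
E = -11 (E = -5 - 1*6 = -5 - 6 = -11)
O(J) = -⅔ + 2*I*√2 (O(J) = -⅔ + √(3 - 11) = -⅔ + √(-8) = -⅔ + 2*I*√2)
2083*O(6) = 2083*(-⅔ + 2*I*√2) = -4166/3 + 4166*I*√2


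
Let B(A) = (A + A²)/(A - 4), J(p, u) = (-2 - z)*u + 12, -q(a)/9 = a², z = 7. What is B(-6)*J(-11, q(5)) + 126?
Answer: -5985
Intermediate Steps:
q(a) = -9*a²
J(p, u) = 12 - 9*u (J(p, u) = (-2 - 1*7)*u + 12 = (-2 - 7)*u + 12 = -9*u + 12 = 12 - 9*u)
B(A) = (A + A²)/(-4 + A)
B(-6)*J(-11, q(5)) + 126 = (-6*(1 - 6)/(-4 - 6))*(12 - (-81)*5²) + 126 = (-6*(-5)/(-10))*(12 - (-81)*25) + 126 = (-6*(-⅒)*(-5))*(12 - 9*(-225)) + 126 = -3*(12 + 2025) + 126 = -3*2037 + 126 = -6111 + 126 = -5985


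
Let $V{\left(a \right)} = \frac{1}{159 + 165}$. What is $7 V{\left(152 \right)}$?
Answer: $\frac{7}{324} \approx 0.021605$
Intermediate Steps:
$V{\left(a \right)} = \frac{1}{324}$
$7 V{\left(152 \right)} = 7 \cdot \frac{1}{324} = \frac{7}{324}$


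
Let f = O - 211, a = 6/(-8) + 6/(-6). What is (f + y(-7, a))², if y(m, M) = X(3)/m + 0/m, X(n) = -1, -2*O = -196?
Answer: 624100/49 ≈ 12737.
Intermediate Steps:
O = 98 (O = -½*(-196) = 98)
a = -7/4 (a = 6*(-⅛) + 6*(-⅙) = -¾ - 1 = -7/4 ≈ -1.7500)
y(m, M) = -1/m (y(m, M) = -1/m + 0/m = -1/m + 0 = -1/m)
f = -113 (f = 98 - 211 = -113)
(f + y(-7, a))² = (-113 - 1/(-7))² = (-113 - 1*(-⅐))² = (-113 + ⅐)² = (-790/7)² = 624100/49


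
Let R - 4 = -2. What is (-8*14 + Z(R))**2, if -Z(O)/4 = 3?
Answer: 15376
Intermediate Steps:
R = 2 (R = 4 - 2 = 2)
Z(O) = -12 (Z(O) = -4*3 = -12)
(-8*14 + Z(R))**2 = (-8*14 - 12)**2 = (-112 - 12)**2 = (-124)**2 = 15376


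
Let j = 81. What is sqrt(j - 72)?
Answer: 3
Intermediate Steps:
sqrt(j - 72) = sqrt(81 - 72) = sqrt(9) = 3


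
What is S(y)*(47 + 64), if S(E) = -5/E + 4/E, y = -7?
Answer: 111/7 ≈ 15.857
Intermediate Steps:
S(E) = -1/E
S(y)*(47 + 64) = (-1/(-7))*(47 + 64) = -1*(-1/7)*111 = (1/7)*111 = 111/7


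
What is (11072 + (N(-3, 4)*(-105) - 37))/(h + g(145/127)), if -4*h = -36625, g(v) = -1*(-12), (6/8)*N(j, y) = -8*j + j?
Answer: 32380/36673 ≈ 0.88294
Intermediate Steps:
N(j, y) = -28*j/3 (N(j, y) = 4*(-8*j + j)/3 = 4*(-7*j)/3 = -28*j/3)
g(v) = 12
h = 36625/4 (h = -¼*(-36625) = 36625/4 ≈ 9156.3)
(11072 + (N(-3, 4)*(-105) - 37))/(h + g(145/127)) = (11072 + (-28/3*(-3)*(-105) - 37))/(36625/4 + 12) = (11072 + (28*(-105) - 37))/(36673/4) = (11072 + (-2940 - 37))*(4/36673) = (11072 - 2977)*(4/36673) = 8095*(4/36673) = 32380/36673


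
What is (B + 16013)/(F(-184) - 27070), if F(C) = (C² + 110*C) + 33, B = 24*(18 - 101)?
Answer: -14021/13421 ≈ -1.0447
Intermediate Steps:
B = -1992 (B = 24*(-83) = -1992)
F(C) = 33 + C² + 110*C
(B + 16013)/(F(-184) - 27070) = (-1992 + 16013)/((33 + (-184)² + 110*(-184)) - 27070) = 14021/((33 + 33856 - 20240) - 27070) = 14021/(13649 - 27070) = 14021/(-13421) = 14021*(-1/13421) = -14021/13421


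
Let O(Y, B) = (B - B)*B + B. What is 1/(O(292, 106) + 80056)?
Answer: 1/80162 ≈ 1.2475e-5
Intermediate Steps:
O(Y, B) = B (O(Y, B) = 0*B + B = 0 + B = B)
1/(O(292, 106) + 80056) = 1/(106 + 80056) = 1/80162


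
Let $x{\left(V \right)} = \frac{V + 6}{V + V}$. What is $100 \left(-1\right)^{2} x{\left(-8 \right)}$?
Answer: $\frac{25}{2} \approx 12.5$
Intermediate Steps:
$x{\left(V \right)} = \frac{6 + V}{2 V}$
$100 \left(-1\right)^{2} x{\left(-8 \right)} = 100 \left(-1\right)^{2} \frac{6 - 8}{2 \left(-8\right)} = 100 \cdot 1 \cdot \frac{1}{2} \left(- \frac{1}{8}\right) \left(-2\right) = 100 \cdot \frac{1}{8} = \frac{25}{2}$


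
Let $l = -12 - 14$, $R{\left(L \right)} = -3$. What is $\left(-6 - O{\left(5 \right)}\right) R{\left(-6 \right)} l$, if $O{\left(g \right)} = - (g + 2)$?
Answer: $78$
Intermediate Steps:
$O{\left(g \right)} = -2 - g$ ($O{\left(g \right)} = - (2 + g) = -2 - g$)
$l = -26$
$\left(-6 - O{\left(5 \right)}\right) R{\left(-6 \right)} l = \left(-6 - \left(-2 - 5\right)\right) \left(-3\right) \left(-26\right) = \left(-6 - -7\right) \left(-3\right) \left(-26\right) = \left(-6 + 7\right) \left(-3\right) \left(-26\right) = 1 \left(-3\right) \left(-26\right) = \left(-3\right) \left(-26\right) = 78$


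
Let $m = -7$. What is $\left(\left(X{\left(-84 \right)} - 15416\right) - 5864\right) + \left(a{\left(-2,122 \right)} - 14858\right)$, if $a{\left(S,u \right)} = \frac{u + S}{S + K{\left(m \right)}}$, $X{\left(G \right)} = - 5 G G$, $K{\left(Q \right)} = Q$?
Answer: $- \frac{214294}{3} \approx -71431.0$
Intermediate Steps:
$X{\left(G \right)} = - 5 G^{2}$
$a{\left(S,u \right)} = \frac{S + u}{-7 + S}$ ($a{\left(S,u \right)} = \frac{u + S}{S - 7} = \frac{S + u}{-7 + S}$)
$\left(\left(X{\left(-84 \right)} - 15416\right) - 5864\right) + \left(a{\left(-2,122 \right)} - 14858\right) = \left(\left(- 5 \left(-84\right)^{2} - 15416\right) - 5864\right) - \left(14858 - \frac{-2 + 122}{-7 - 2}\right) = \left(\left(\left(-5\right) 7056 - 15416\right) - 5864\right) - \left(14858 - \frac{1}{-9} \cdot 120\right) = \left(\left(-35280 - 15416\right) - 5864\right) - \frac{44614}{3} = \left(-50696 - 5864\right) - \frac{44614}{3} = -56560 - \frac{44614}{3} = - \frac{214294}{3}$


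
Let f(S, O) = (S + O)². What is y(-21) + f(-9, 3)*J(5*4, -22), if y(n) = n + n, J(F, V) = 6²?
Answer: 1254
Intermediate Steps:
f(S, O) = (O + S)²
J(F, V) = 36
y(n) = 2*n
y(-21) + f(-9, 3)*J(5*4, -22) = 2*(-21) + (3 - 9)²*36 = -42 + (-6)²*36 = -42 + 36*36 = -42 + 1296 = 1254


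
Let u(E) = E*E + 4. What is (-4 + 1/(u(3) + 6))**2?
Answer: 5625/361 ≈ 15.582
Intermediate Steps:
u(E) = 4 + E**2 (u(E) = E**2 + 4 = 4 + E**2)
(-4 + 1/(u(3) + 6))**2 = (-4 + 1/((4 + 3**2) + 6))**2 = (-4 + 1/((4 + 9) + 6))**2 = (-4 + 1/(13 + 6))**2 = (-4 + 1/19)**2 = (-75/19)**2 = 5625/361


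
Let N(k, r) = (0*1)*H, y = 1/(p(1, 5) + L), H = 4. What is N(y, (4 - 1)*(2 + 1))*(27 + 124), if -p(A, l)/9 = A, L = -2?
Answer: 0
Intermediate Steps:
p(A, l) = -9*A
y = -1/11 (y = 1/(-9*1 - 2) = 1/(-9 - 2) = 1/(-11) = -1/11 ≈ -0.090909)
N(k, r) = 0 (N(k, r) = (0*1)*4 = 0*4 = 0)
N(y, (4 - 1)*(2 + 1))*(27 + 124) = 0*(27 + 124) = 0*151 = 0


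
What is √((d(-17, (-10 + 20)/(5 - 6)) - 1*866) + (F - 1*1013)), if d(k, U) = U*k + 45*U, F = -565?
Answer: 2*I*√681 ≈ 52.192*I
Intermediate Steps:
d(k, U) = 45*U + U*k
√((d(-17, (-10 + 20)/(5 - 6)) - 1*866) + (F - 1*1013)) = √((((-10 + 20)/(5 - 6))*(45 - 17) - 1*866) + (-565 - 1*1013)) = √(((10/(-1))*28 - 866) + (-565 - 1013)) = √(((10*(-1))*28 - 866) - 1578) = √((-10*28 - 866) - 1578) = √((-280 - 866) - 1578) = √(-1146 - 1578) = √(-2724) = 2*I*√681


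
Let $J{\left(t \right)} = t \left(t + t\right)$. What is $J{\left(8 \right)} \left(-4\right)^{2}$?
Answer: $2048$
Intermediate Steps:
$J{\left(t \right)} = 2 t^{2}$ ($J{\left(t \right)} = t 2 t = 2 t^{2}$)
$J{\left(8 \right)} \left(-4\right)^{2} = 2 \cdot 8^{2} \left(-4\right)^{2} = 2 \cdot 64 \cdot 16 = 128 \cdot 16 = 2048$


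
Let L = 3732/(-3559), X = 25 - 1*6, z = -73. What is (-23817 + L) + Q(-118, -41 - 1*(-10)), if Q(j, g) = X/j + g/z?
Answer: -730187216601/30657226 ≈ -23818.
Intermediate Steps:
X = 19 (X = 25 - 6 = 19)
L = -3732/3559 (L = 3732*(-1/3559) = -3732/3559 ≈ -1.0486)
Q(j, g) = 19/j - g/73 (Q(j, g) = 19/j + g/(-73) = 19/j + g*(-1/73) = 19/j - g/73)
(-23817 + L) + Q(-118, -41 - 1*(-10)) = (-23817 - 3732/3559) + (19/(-118) - (-41 - 1*(-10))/73) = -84768435/3559 + (19*(-1/118) - (-41 + 10)/73) = -84768435/3559 + (-19/118 - 1/73*(-31)) = -84768435/3559 + (-19/118 + 31/73) = -84768435/3559 + 2271/8614 = -730187216601/30657226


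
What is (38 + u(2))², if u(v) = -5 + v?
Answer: 1225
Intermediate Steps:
(38 + u(2))² = (38 + (-5 + 2))² = (38 - 3)² = 35² = 1225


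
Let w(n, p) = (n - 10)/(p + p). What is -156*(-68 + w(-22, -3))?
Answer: 9776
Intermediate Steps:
w(n, p) = (-10 + n)/(2*p) (w(n, p) = (-10 + n)/((2*p)) = (-10 + n)*(1/(2*p)) = (-10 + n)/(2*p))
-156*(-68 + w(-22, -3)) = -156*(-68 + (½)*(-10 - 22)/(-3)) = -156*(-68 + (½)*(-⅓)*(-32)) = -156*(-68 + 16/3) = -156*(-188/3) = 9776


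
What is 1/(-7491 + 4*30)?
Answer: -1/7371 ≈ -0.00013567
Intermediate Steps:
1/(-7491 + 4*30) = 1/(-7491 + 120) = 1/(-7371) = -1/7371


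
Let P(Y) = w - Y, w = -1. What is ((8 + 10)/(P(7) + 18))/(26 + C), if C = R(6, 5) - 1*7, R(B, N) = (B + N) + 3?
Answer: 3/55 ≈ 0.054545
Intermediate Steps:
P(Y) = -1 - Y
R(B, N) = 3 + B + N
C = 7 (C = (3 + 6 + 5) - 1*7 = 14 - 7 = 7)
((8 + 10)/(P(7) + 18))/(26 + C) = ((8 + 10)/((-1 - 1*7) + 18))/(26 + 7) = (18/((-1 - 7) + 18))/33 = (18/(-8 + 18))*(1/33) = (18/10)*(1/33) = (18*(⅒))*(1/33) = (9/5)*(1/33) = 3/55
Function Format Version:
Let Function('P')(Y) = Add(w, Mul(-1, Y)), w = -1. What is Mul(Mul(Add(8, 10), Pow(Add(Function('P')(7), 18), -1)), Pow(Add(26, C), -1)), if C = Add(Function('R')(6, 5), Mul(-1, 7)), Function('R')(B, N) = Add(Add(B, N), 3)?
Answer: Rational(3, 55) ≈ 0.054545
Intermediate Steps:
Function('P')(Y) = Add(-1, Mul(-1, Y))
Function('R')(B, N) = Add(3, B, N)
C = 7 (C = Add(Add(3, 6, 5), Mul(-1, 7)) = Add(14, -7) = 7)
Mul(Mul(Add(8, 10), Pow(Add(Function('P')(7), 18), -1)), Pow(Add(26, C), -1)) = Mul(Mul(Add(8, 10), Pow(Add(Add(-1, Mul(-1, 7)), 18), -1)), Pow(Add(26, 7), -1)) = Mul(Mul(18, Pow(Add(Add(-1, -7), 18), -1)), Pow(33, -1)) = Mul(Mul(18, Pow(Add(-8, 18), -1)), Rational(1, 33)) = Mul(Mul(18, Pow(10, -1)), Rational(1, 33)) = Mul(Mul(18, Rational(1, 10)), Rational(1, 33)) = Mul(Rational(9, 5), Rational(1, 33)) = Rational(3, 55)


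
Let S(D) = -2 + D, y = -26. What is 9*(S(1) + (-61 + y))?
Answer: -792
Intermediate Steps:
9*(S(1) + (-61 + y)) = 9*((-2 + 1) + (-61 - 26)) = 9*(-1 - 87) = 9*(-88) = -792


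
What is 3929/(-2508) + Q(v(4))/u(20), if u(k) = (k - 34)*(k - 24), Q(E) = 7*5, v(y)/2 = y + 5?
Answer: -4723/5016 ≈ -0.94159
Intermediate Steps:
v(y) = 10 + 2*y (v(y) = 2*(y + 5) = 2*(5 + y) = 10 + 2*y)
Q(E) = 35
u(k) = (-34 + k)*(-24 + k)
3929/(-2508) + Q(v(4))/u(20) = 3929/(-2508) + 35/(816 + 20**2 - 58*20) = 3929*(-1/2508) + 35/(816 + 400 - 1160) = -3929/2508 + 35/56 = -3929/2508 + 35*(1/56) = -3929/2508 + 5/8 = -4723/5016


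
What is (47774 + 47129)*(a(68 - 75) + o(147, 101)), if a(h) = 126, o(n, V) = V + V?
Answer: 31128184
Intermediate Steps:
o(n, V) = 2*V
(47774 + 47129)*(a(68 - 75) + o(147, 101)) = (47774 + 47129)*(126 + 2*101) = 94903*(126 + 202) = 94903*328 = 31128184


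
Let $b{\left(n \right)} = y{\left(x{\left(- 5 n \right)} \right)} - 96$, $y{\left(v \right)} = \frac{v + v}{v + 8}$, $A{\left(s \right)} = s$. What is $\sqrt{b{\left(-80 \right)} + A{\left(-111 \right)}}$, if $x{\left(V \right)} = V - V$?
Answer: $3 i \sqrt{23} \approx 14.387 i$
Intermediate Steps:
$x{\left(V \right)} = 0$
$y{\left(v \right)} = \frac{2 v}{8 + v}$
$b{\left(n \right)} = -96$ ($b{\left(n \right)} = 2 \cdot 0 \frac{1}{8 + 0} - 96 = 2 \cdot 0 \cdot \frac{1}{8} - 96 = 0 - 96 = -96$)
$\sqrt{b{\left(-80 \right)} + A{\left(-111 \right)}} = \sqrt{-96 - 111} = \sqrt{-207} = 3 i \sqrt{23}$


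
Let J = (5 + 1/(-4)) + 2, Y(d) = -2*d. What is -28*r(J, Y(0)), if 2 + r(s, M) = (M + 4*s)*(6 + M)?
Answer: -4480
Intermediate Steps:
J = 27/4 (J = (5 - ¼) + 2 = 19/4 + 2 = 27/4 ≈ 6.7500)
r(s, M) = -2 + (6 + M)*(M + 4*s) (r(s, M) = -2 + (M + 4*s)*(6 + M) = -2 + (6 + M)*(M + 4*s))
-28*r(J, Y(0)) = -28*(-2 + (-2*0)² + 6*(-2*0) + 24*(27/4) + 4*(-2*0)*(27/4)) = -28*(-2 + 0² + 6*0 + 162 + 4*0*(27/4)) = -28*(-2 + 0 + 0 + 162 + 0) = -28*160 = -4480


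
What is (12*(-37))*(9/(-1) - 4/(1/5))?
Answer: 12876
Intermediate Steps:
(12*(-37))*(9/(-1) - 4/(1/5)) = -444*(9*(-1) - 4/⅕) = -444*(-9 - 4*5) = -444*(-9 - 20) = -444*(-29) = 12876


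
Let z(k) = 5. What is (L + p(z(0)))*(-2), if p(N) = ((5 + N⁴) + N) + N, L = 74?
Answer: -1428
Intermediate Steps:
p(N) = 5 + N⁴ + 2*N (p(N) = (5 + N + N⁴) + N = 5 + N⁴ + 2*N)
(L + p(z(0)))*(-2) = (74 + (5 + 5⁴ + 2*5))*(-2) = (74 + (5 + 625 + 10))*(-2) = (74 + 640)*(-2) = 714*(-2) = -1428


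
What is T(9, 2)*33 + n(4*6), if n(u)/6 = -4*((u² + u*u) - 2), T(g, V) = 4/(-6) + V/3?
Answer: -27600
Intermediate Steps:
T(g, V) = -⅔ + V/3 (T(g, V) = 4*(-⅙) + V*(⅓) = -⅔ + V/3)
n(u) = 48 - 48*u² (n(u) = 6*(-4*((u² + u*u) - 2)) = 6*(-4*((u² + u²) - 2)) = 6*(-4*(2*u² - 2)) = 6*(-4*(-2 + 2*u²)) = 6*(8 - 8*u²) = 48 - 48*u²)
T(9, 2)*33 + n(4*6) = (-⅔ + (⅓)*2)*33 + (48 - 48*(4*6)²) = (-⅔ + ⅔)*33 + (48 - 48*24²) = 0*33 + (48 - 48*576) = 0 + (48 - 27648) = 0 - 27600 = -27600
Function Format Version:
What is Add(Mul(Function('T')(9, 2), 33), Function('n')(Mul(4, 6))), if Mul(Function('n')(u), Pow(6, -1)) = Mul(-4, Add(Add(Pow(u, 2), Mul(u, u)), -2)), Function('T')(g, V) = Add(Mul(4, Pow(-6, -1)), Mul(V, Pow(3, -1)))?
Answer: -27600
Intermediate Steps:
Function('T')(g, V) = Add(Rational(-2, 3), Mul(Rational(1, 3), V)) (Function('T')(g, V) = Add(Mul(4, Rational(-1, 6)), Mul(V, Rational(1, 3))) = Add(Rational(-2, 3), Mul(Rational(1, 3), V)))
Function('n')(u) = Add(48, Mul(-48, Pow(u, 2))) (Function('n')(u) = Mul(6, Mul(-4, Add(Add(Pow(u, 2), Mul(u, u)), -2))) = Mul(6, Mul(-4, Add(Add(Pow(u, 2), Pow(u, 2)), -2))) = Mul(6, Mul(-4, Add(Mul(2, Pow(u, 2)), -2))) = Mul(6, Mul(-4, Add(-2, Mul(2, Pow(u, 2))))) = Mul(6, Add(8, Mul(-8, Pow(u, 2)))) = Add(48, Mul(-48, Pow(u, 2))))
Add(Mul(Function('T')(9, 2), 33), Function('n')(Mul(4, 6))) = Add(Mul(Add(Rational(-2, 3), Mul(Rational(1, 3), 2)), 33), Add(48, Mul(-48, Pow(Mul(4, 6), 2)))) = Add(Mul(Add(Rational(-2, 3), Rational(2, 3)), 33), Add(48, Mul(-48, Pow(24, 2)))) = Add(Mul(0, 33), Add(48, Mul(-48, 576))) = Add(0, Add(48, -27648)) = Add(0, -27600) = -27600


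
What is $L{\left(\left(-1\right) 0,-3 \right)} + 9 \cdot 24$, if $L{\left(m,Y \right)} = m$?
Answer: $216$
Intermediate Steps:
$L{\left(\left(-1\right) 0,-3 \right)} + 9 \cdot 24 = \left(-1\right) 0 + 9 \cdot 24 = 0 + 216 = 216$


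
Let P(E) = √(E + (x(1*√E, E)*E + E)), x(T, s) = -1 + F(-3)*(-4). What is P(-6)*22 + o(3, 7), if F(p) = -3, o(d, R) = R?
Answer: 7 + 22*I*√78 ≈ 7.0 + 194.3*I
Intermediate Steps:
x(T, s) = 11 (x(T, s) = -1 - 3*(-4) = -1 + 12 = 11)
P(E) = √13*√E (P(E) = √(E + (11*E + E)) = √(E + 12*E) = √(13*E) = √13*√E)
P(-6)*22 + o(3, 7) = (√13*√(-6))*22 + 7 = (√13*(I*√6))*22 + 7 = (I*√78)*22 + 7 = 22*I*√78 + 7 = 7 + 22*I*√78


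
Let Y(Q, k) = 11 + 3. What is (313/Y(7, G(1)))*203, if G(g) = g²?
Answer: 9077/2 ≈ 4538.5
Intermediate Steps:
Y(Q, k) = 14
(313/Y(7, G(1)))*203 = (313/14)*203 = 9077/2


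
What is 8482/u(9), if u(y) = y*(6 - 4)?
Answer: 4241/9 ≈ 471.22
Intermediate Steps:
u(y) = 2*y (u(y) = y*2 = 2*y)
8482/u(9) = 8482/((2*9)) = 8482/18 = 8482*(1/18) = 4241/9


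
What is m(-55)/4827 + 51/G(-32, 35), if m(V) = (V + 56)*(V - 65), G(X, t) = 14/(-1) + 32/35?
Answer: -2890385/736922 ≈ -3.9222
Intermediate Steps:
G(X, t) = -458/35 (G(X, t) = 14*(-1) + 32*(1/35) = -14 + 32/35 = -458/35)
m(V) = (-65 + V)*(56 + V) (m(V) = (56 + V)*(-65 + V) = (-65 + V)*(56 + V))
m(-55)/4827 + 51/G(-32, 35) = (-3640 + (-55)² - 9*(-55))/4827 + 51/(-458/35) = (-3640 + 3025 + 495)*(1/4827) + 51*(-35/458) = -120*1/4827 - 1785/458 = -40/1609 - 1785/458 = -2890385/736922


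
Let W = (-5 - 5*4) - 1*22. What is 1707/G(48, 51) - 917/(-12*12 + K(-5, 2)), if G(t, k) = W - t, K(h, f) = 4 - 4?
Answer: -158693/13680 ≈ -11.600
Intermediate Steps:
K(h, f) = 0
W = -47 (W = (-5 - 20) - 22 = -25 - 22 = -47)
G(t, k) = -47 - t
1707/G(48, 51) - 917/(-12*12 + K(-5, 2)) = 1707/(-47 - 1*48) - 917/(-12*12 + 0) = 1707/(-47 - 48) - 917/(-144 + 0) = 1707/(-95) - 917/(-144) = 1707*(-1/95) - 917*(-1/144) = -1707/95 + 917/144 = -158693/13680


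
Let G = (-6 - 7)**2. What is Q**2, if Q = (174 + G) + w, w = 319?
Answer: 438244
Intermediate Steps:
G = 169 (G = (-13)**2 = 169)
Q = 662 (Q = (174 + 169) + 319 = 343 + 319 = 662)
Q**2 = 662**2 = 438244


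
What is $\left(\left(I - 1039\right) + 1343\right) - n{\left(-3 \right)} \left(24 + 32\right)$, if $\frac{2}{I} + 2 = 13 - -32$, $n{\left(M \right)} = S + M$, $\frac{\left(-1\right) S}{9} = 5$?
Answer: $\frac{128658}{43} \approx 2992.0$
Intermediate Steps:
$S = -45$ ($S = \left(-9\right) 5 = -45$)
$n{\left(M \right)} = -45 + M$
$I = \frac{2}{43}$ ($I = \frac{2}{-2 + \left(13 - -32\right)} = \frac{2}{-2 + \left(13 + 32\right)} = \frac{2}{-2 + 45} = \frac{2}{43} \approx 0.046512$)
$\left(\left(I - 1039\right) + 1343\right) - n{\left(-3 \right)} \left(24 + 32\right) = \left(\left(\frac{2}{43} - 1039\right) + 1343\right) - \left(-45 - 3\right) \left(24 + 32\right) = \left(- \frac{44675}{43} + 1343\right) - \left(-48\right) 56 = \frac{13074}{43} - -2688 = \frac{13074}{43} + 2688 = \frac{128658}{43}$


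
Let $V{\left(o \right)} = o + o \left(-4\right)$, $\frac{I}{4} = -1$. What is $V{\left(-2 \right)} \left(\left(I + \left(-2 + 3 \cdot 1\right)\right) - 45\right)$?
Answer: $-288$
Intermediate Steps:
$I = -4$ ($I = 4 \left(-1\right) = -4$)
$V{\left(o \right)} = - 3 o$ ($V{\left(o \right)} = o - 4 o = - 3 o$)
$V{\left(-2 \right)} \left(\left(I + \left(-2 + 3 \cdot 1\right)\right) - 45\right) = \left(-3\right) \left(-2\right) \left(\left(-4 + \left(-2 + 3 \cdot 1\right)\right) - 45\right) = 6 \left(\left(-4 + \left(-2 + 3\right)\right) - 45\right) = 6 \left(\left(-4 + 1\right) - 45\right) = 6 \left(-3 - 45\right) = 6 \left(-48\right) = -288$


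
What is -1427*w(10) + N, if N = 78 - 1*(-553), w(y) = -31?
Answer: 44868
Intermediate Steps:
N = 631 (N = 78 + 553 = 631)
-1427*w(10) + N = -1427*(-31) + 631 = 44237 + 631 = 44868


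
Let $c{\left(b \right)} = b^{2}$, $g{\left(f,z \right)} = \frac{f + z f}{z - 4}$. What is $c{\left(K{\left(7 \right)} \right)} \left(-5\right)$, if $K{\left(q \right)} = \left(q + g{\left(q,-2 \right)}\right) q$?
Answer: $- \frac{588245}{36} \approx -16340.0$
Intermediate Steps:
$g{\left(f,z \right)} = \frac{f + f z}{-4 + z}$
$K{\left(q \right)} = \frac{7 q^{2}}{6}$ ($K{\left(q \right)} = \left(q + \frac{q \left(1 - 2\right)}{-4 - 2}\right) q = \left(q + q \frac{1}{-6} \left(-1\right)\right) q = \left(q + q \left(- \frac{1}{6}\right) \left(-1\right)\right) q = \left(q + \frac{q}{6}\right) q = \frac{7 q}{6} q = \frac{7 q^{2}}{6}$)
$c{\left(K{\left(7 \right)} \right)} \left(-5\right) = \left(\frac{7 \cdot 7^{2}}{6}\right)^{2} \left(-5\right) = \left(\frac{7}{6} \cdot 49\right)^{2} \left(-5\right) = \left(\frac{343}{6}\right)^{2} \left(-5\right) = \frac{117649}{36} \left(-5\right) = - \frac{588245}{36}$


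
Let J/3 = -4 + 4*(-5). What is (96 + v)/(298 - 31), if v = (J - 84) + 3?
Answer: -19/89 ≈ -0.21348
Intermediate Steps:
J = -72 (J = 3*(-4 + 4*(-5)) = 3*(-4 - 20) = 3*(-24) = -72)
v = -153 (v = (-72 - 84) + 3 = -156 + 3 = -153)
(96 + v)/(298 - 31) = (96 - 153)/(298 - 31) = -57/267 = -57*1/267 = -19/89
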